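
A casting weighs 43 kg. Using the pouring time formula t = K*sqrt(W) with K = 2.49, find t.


Formula: t = K * sqrt(W)
sqrt(W) = sqrt(43) = 6.55744
t = 2.49 * 6.55744 = 16.3280 s

Answer: 16.3280 s


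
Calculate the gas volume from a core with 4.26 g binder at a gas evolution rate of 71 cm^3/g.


Formula: V_gas = W_binder * gas_evolution_rate
V = 4.26 g * 71 cm^3/g = 302.4600 cm^3

302.4600 cm^3


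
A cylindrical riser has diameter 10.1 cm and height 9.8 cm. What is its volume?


Formula: V = pi * (D/2)^2 * H  (cylinder volume)
Radius = D/2 = 10.1/2 = 5.05 cm
V = pi * 5.05^2 * 9.8 = 785.1610 cm^3

785.1610 cm^3


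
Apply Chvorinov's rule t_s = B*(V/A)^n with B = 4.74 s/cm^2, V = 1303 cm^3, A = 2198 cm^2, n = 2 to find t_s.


Formula: t_s = B * (V/A)^n  (Chvorinov's rule, n=2)
Modulus M = V/A = 1303/2198 = 0.592812 cm
M^2 = 0.592812^2 = 0.351426 cm^2
t_s = 4.74 * 0.351426 = 1.6658 s

Answer: 1.6658 s


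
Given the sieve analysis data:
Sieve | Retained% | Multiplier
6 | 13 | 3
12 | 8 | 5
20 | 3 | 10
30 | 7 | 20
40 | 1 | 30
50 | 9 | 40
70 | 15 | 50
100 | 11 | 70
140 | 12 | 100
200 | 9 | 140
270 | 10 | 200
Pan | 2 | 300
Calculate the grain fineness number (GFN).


Formula: GFN = sum(pct * multiplier) / sum(pct)
sum(pct * multiplier) = 7219
sum(pct) = 100
GFN = 7219 / 100 = 72.19


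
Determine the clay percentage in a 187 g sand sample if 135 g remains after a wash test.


Formula: Clay% = (W_total - W_washed) / W_total * 100
Clay mass = 187 - 135 = 52 g
Clay% = 52 / 187 * 100 = 27.8075%

Final answer: 27.8075%


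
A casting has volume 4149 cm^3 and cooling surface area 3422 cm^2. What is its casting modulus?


Formula: Casting Modulus M = V / A
M = 4149 cm^3 / 3422 cm^2 = 1.2124 cm

1.2124 cm


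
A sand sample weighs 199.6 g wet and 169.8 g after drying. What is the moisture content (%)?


Formula: MC = (W_wet - W_dry) / W_wet * 100
Water mass = 199.6 - 169.8 = 29.8 g
MC = 29.8 / 199.6 * 100 = 14.9299%

Answer: 14.9299%


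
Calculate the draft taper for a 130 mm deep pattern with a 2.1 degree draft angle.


Formula: taper = depth * tan(draft_angle)
tan(2.1 deg) = 0.0366683
taper = 130 mm * 0.0366683 = 4.7669 mm


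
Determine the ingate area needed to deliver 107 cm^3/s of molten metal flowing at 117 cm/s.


Formula: A_ingate = Q / v  (continuity equation)
A = 107 cm^3/s / 117 cm/s = 0.9145 cm^2


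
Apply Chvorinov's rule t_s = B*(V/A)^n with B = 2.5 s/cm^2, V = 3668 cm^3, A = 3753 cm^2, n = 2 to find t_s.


Formula: t_s = B * (V/A)^n  (Chvorinov's rule, n=2)
Modulus M = V/A = 3668/3753 = 0.977351 cm
M^2 = 0.977351^2 = 0.955215 cm^2
t_s = 2.5 * 0.955215 = 2.3880 s


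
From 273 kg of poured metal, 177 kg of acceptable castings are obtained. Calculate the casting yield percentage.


Formula: Casting Yield = (W_good / W_total) * 100
Yield = (177 kg / 273 kg) * 100 = 64.8352%


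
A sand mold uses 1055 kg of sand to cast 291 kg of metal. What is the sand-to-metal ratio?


Formula: Sand-to-Metal Ratio = W_sand / W_metal
Ratio = 1055 kg / 291 kg = 3.6254

3.6254


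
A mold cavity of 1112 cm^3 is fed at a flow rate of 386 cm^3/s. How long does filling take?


Formula: t_fill = V_mold / Q_flow
t = 1112 cm^3 / 386 cm^3/s = 2.8808 s

2.8808 s


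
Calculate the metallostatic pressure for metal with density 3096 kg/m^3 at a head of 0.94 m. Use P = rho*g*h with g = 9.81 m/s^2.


Formula: P = rho * g * h
rho * g = 3096 * 9.81 = 30371.76 N/m^3
P = 30371.76 * 0.94 = 28549.4544 Pa

28549.4544 Pa


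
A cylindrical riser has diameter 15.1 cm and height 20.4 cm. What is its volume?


Formula: V = pi * (D/2)^2 * H  (cylinder volume)
Radius = D/2 = 15.1/2 = 7.55 cm
V = pi * 7.55^2 * 20.4 = 3653.2042 cm^3

Final answer: 3653.2042 cm^3


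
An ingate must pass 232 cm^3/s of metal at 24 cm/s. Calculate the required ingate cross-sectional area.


Formula: A_ingate = Q / v  (continuity equation)
A = 232 cm^3/s / 24 cm/s = 9.6667 cm^2


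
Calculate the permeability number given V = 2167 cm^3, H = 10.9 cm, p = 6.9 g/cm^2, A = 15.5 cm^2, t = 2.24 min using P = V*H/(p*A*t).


Formula: Permeability Number P = (V * H) / (p * A * t)
Numerator: V * H = 2167 * 10.9 = 23620.3
Denominator: p * A * t = 6.9 * 15.5 * 2.24 = 239.568
P = 23620.3 / 239.568 = 98.5954

Final answer: 98.5954


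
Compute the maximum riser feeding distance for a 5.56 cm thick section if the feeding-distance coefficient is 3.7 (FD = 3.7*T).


Formula: FD = 3.7 * T  (riser feeding-distance rule)
FD = 3.7 * 5.56 cm = 20.5720 cm

Answer: 20.5720 cm


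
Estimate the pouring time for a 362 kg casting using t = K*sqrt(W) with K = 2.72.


Formula: t = K * sqrt(W)
sqrt(W) = sqrt(362) = 19.02630
t = 2.72 * 19.02630 = 51.7515 s

Answer: 51.7515 s


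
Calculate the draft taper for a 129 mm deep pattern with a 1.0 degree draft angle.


Formula: taper = depth * tan(draft_angle)
tan(1.0 deg) = 0.0174551
taper = 129 mm * 0.0174551 = 2.2517 mm


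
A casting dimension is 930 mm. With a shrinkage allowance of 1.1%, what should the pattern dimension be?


Formula: L_pattern = L_casting * (1 + shrinkage_rate/100)
Shrinkage factor = 1 + 1.1/100 = 1.011
L_pattern = 930 mm * 1.011 = 940.2300 mm

940.2300 mm


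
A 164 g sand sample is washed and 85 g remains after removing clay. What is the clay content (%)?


Formula: Clay% = (W_total - W_washed) / W_total * 100
Clay mass = 164 - 85 = 79 g
Clay% = 79 / 164 * 100 = 48.1707%


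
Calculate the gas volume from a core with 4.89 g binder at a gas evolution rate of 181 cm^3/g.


Formula: V_gas = W_binder * gas_evolution_rate
V = 4.89 g * 181 cm^3/g = 885.0900 cm^3


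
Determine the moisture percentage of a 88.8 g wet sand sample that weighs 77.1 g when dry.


Formula: MC = (W_wet - W_dry) / W_wet * 100
Water mass = 88.8 - 77.1 = 11.7 g
MC = 11.7 / 88.8 * 100 = 13.1757%


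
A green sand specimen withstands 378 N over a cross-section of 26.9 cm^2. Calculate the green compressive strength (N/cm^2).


Formula: Compressive Strength = Force / Area
Strength = 378 N / 26.9 cm^2 = 14.0520 N/cm^2

Final answer: 14.0520 N/cm^2


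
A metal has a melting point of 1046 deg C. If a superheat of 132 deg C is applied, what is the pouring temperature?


Formula: T_pour = T_melt + Superheat
T_pour = 1046 + 132 = 1178 deg C

Final answer: 1178 deg C


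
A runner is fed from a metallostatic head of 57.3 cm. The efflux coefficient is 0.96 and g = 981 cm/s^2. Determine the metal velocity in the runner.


Formula: v = Cd * sqrt(2 * g * h)  (Torricelli with discharge coefficient)
2*g*h = 2 * 981 * 57.3 = 112422.6 cm^2/s^2
sqrt(112422.6) = 335.29480 cm/s
v = 0.96 * 335.29480 = 321.8830 cm/s


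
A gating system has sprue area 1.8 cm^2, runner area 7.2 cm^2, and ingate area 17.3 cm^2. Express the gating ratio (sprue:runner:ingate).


Sprue:Runner:Ingate = 1 : 7.2/1.8 : 17.3/1.8 = 1:4.00:9.61

Answer: 1:4.00:9.61


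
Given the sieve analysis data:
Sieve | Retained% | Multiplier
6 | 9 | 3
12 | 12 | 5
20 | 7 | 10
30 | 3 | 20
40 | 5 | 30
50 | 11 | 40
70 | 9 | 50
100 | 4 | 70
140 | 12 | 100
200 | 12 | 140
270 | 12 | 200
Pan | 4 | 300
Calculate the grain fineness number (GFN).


Formula: GFN = sum(pct * multiplier) / sum(pct)
sum(pct * multiplier) = 8017
sum(pct) = 100
GFN = 8017 / 100 = 80.17

Answer: 80.17


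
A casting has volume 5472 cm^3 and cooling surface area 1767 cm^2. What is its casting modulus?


Formula: Casting Modulus M = V / A
M = 5472 cm^3 / 1767 cm^2 = 3.0968 cm

3.0968 cm


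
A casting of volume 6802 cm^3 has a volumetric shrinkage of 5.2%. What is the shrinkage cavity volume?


Formula: V_shrink = V_casting * shrinkage_pct / 100
V_shrink = 6802 cm^3 * 5.2 / 100 = 353.7040 cm^3

Answer: 353.7040 cm^3


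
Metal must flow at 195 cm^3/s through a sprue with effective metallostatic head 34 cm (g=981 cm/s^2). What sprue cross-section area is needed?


Formula: v = sqrt(2*g*h), A = Q/v
Velocity: v = sqrt(2 * 981 * 34) = sqrt(66708) = 258.2789 cm/s
Sprue area: A = Q / v = 195 / 258.2789 = 0.7550 cm^2

Answer: 0.7550 cm^2


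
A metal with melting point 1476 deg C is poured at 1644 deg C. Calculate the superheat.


Formula: Superheat = T_pour - T_melt
Superheat = 1644 - 1476 = 168 deg C


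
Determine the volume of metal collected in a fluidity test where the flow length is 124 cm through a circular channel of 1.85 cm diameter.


Formula: V = pi * (d/2)^2 * L  (cylinder volume)
Radius = 1.85/2 = 0.925 cm
V = pi * 0.925^2 * 124 = 333.3151 cm^3


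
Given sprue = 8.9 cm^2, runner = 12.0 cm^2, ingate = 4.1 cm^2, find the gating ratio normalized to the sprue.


Sprue:Runner:Ingate = 1 : 12.0/8.9 : 4.1/8.9 = 1:1.35:0.46

Answer: 1:1.35:0.46


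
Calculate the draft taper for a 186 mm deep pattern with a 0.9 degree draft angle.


Formula: taper = depth * tan(draft_angle)
tan(0.9 deg) = 0.0157093
taper = 186 mm * 0.0157093 = 2.9219 mm

Answer: 2.9219 mm


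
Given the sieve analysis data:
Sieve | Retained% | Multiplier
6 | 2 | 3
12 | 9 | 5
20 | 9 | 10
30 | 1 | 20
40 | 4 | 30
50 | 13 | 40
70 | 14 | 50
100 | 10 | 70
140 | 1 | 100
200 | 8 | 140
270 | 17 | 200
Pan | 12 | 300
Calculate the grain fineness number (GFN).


Formula: GFN = sum(pct * multiplier) / sum(pct)
sum(pct * multiplier) = 10421
sum(pct) = 100
GFN = 10421 / 100 = 104.21

Answer: 104.21


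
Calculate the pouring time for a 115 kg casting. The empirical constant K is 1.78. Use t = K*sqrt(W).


Formula: t = K * sqrt(W)
sqrt(W) = sqrt(115) = 10.72381
t = 1.78 * 10.72381 = 19.0884 s

19.0884 s


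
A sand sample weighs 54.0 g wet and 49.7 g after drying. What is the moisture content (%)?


Formula: MC = (W_wet - W_dry) / W_wet * 100
Water mass = 54.0 - 49.7 = 4.3 g
MC = 4.3 / 54.0 * 100 = 7.9630%

Final answer: 7.9630%


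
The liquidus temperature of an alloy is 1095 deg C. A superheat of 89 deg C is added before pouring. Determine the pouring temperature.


Formula: T_pour = T_melt + Superheat
T_pour = 1095 + 89 = 1184 deg C


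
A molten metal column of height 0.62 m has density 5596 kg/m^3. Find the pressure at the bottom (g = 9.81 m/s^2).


Formula: P = rho * g * h
rho * g = 5596 * 9.81 = 54896.76 N/m^3
P = 54896.76 * 0.62 = 34035.9912 Pa


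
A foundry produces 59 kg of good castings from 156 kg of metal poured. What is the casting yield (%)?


Formula: Casting Yield = (W_good / W_total) * 100
Yield = (59 kg / 156 kg) * 100 = 37.8205%


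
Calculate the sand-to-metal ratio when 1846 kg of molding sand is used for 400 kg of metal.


Formula: Sand-to-Metal Ratio = W_sand / W_metal
Ratio = 1846 kg / 400 kg = 4.6150

Final answer: 4.6150


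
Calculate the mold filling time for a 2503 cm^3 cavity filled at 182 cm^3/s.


Formula: t_fill = V_mold / Q_flow
t = 2503 cm^3 / 182 cm^3/s = 13.7527 s

Answer: 13.7527 s


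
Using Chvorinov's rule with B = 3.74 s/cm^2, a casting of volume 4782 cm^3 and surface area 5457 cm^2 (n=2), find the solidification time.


Formula: t_s = B * (V/A)^n  (Chvorinov's rule, n=2)
Modulus M = V/A = 4782/5457 = 0.876306 cm
M^2 = 0.876306^2 = 0.767912 cm^2
t_s = 3.74 * 0.767912 = 2.8720 s

Answer: 2.8720 s


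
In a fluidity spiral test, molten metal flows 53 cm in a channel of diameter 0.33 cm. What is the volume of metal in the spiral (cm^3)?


Formula: V = pi * (d/2)^2 * L  (cylinder volume)
Radius = 0.33/2 = 0.165 cm
V = pi * 0.165^2 * 53 = 4.5331 cm^3


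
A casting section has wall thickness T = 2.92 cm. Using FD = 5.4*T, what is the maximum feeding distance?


Formula: FD = 5.4 * T  (riser feeding-distance rule)
FD = 5.4 * 2.92 cm = 15.7680 cm

Answer: 15.7680 cm


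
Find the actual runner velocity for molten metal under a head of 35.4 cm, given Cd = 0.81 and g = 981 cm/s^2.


Formula: v = Cd * sqrt(2 * g * h)  (Torricelli with discharge coefficient)
2*g*h = 2 * 981 * 35.4 = 69454.8 cm^2/s^2
sqrt(69454.8) = 263.54279 cm/s
v = 0.81 * 263.54279 = 213.4697 cm/s

Answer: 213.4697 cm/s


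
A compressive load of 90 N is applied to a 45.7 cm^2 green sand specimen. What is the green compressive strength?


Formula: Compressive Strength = Force / Area
Strength = 90 N / 45.7 cm^2 = 1.9694 N/cm^2

1.9694 N/cm^2


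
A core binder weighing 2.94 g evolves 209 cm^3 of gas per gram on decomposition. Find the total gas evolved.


Formula: V_gas = W_binder * gas_evolution_rate
V = 2.94 g * 209 cm^3/g = 614.4600 cm^3

Final answer: 614.4600 cm^3


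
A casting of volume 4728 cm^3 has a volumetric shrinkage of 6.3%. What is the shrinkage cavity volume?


Formula: V_shrink = V_casting * shrinkage_pct / 100
V_shrink = 4728 cm^3 * 6.3 / 100 = 297.8640 cm^3

297.8640 cm^3


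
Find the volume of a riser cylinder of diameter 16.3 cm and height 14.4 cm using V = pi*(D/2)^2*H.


Formula: V = pi * (D/2)^2 * H  (cylinder volume)
Radius = D/2 = 16.3/2 = 8.15 cm
V = pi * 8.15^2 * 14.4 = 3004.8831 cm^3

Answer: 3004.8831 cm^3


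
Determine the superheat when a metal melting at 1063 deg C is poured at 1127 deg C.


Formula: Superheat = T_pour - T_melt
Superheat = 1127 - 1063 = 64 deg C

Answer: 64 deg C


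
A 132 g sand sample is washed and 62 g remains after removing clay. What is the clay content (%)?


Formula: Clay% = (W_total - W_washed) / W_total * 100
Clay mass = 132 - 62 = 70 g
Clay% = 70 / 132 * 100 = 53.0303%

Answer: 53.0303%


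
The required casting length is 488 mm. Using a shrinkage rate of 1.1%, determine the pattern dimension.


Formula: L_pattern = L_casting * (1 + shrinkage_rate/100)
Shrinkage factor = 1 + 1.1/100 = 1.011
L_pattern = 488 mm * 1.011 = 493.3680 mm

493.3680 mm


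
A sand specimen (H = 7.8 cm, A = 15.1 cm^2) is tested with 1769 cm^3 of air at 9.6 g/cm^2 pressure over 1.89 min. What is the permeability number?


Formula: Permeability Number P = (V * H) / (p * A * t)
Numerator: V * H = 1769 * 7.8 = 13798.2
Denominator: p * A * t = 9.6 * 15.1 * 1.89 = 273.9744
P = 13798.2 / 273.9744 = 50.3631

Final answer: 50.3631


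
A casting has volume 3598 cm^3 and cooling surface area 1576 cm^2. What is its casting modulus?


Formula: Casting Modulus M = V / A
M = 3598 cm^3 / 1576 cm^2 = 2.2830 cm

Answer: 2.2830 cm


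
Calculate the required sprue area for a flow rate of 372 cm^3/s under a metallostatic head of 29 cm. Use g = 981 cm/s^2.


Formula: v = sqrt(2*g*h), A = Q/v
Velocity: v = sqrt(2 * 981 * 29) = sqrt(56898) = 238.5330 cm/s
Sprue area: A = Q / v = 372 / 238.5330 = 1.5595 cm^2


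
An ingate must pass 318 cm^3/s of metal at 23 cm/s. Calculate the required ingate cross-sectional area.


Formula: A_ingate = Q / v  (continuity equation)
A = 318 cm^3/s / 23 cm/s = 13.8261 cm^2

Answer: 13.8261 cm^2


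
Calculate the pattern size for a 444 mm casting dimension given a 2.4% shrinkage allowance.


Formula: L_pattern = L_casting * (1 + shrinkage_rate/100)
Shrinkage factor = 1 + 2.4/100 = 1.024
L_pattern = 444 mm * 1.024 = 454.6560 mm


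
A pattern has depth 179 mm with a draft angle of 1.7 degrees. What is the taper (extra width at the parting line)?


Formula: taper = depth * tan(draft_angle)
tan(1.7 deg) = 0.0296793
taper = 179 mm * 0.0296793 = 5.3126 mm

5.3126 mm


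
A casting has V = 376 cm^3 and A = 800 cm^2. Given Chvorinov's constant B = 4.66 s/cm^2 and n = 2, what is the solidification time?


Formula: t_s = B * (V/A)^n  (Chvorinov's rule, n=2)
Modulus M = V/A = 376/800 = 0.470000 cm
M^2 = 0.470000^2 = 0.220900 cm^2
t_s = 4.66 * 0.220900 = 1.0294 s

1.0294 s


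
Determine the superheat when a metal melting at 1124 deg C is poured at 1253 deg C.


Formula: Superheat = T_pour - T_melt
Superheat = 1253 - 1124 = 129 deg C


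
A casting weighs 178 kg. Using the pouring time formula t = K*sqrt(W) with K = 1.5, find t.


Formula: t = K * sqrt(W)
sqrt(W) = sqrt(178) = 13.34166
t = 1.5 * 13.34166 = 20.0125 s

Final answer: 20.0125 s


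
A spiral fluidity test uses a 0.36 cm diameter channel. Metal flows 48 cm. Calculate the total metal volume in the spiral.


Formula: V = pi * (d/2)^2 * L  (cylinder volume)
Radius = 0.36/2 = 0.18 cm
V = pi * 0.18^2 * 48 = 4.8858 cm^3

Answer: 4.8858 cm^3


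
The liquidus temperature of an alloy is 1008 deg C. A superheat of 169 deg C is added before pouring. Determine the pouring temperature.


Formula: T_pour = T_melt + Superheat
T_pour = 1008 + 169 = 1177 deg C

Final answer: 1177 deg C


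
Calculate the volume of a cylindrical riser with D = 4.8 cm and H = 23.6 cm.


Formula: V = pi * (D/2)^2 * H  (cylinder volume)
Radius = D/2 = 4.8/2 = 2.4 cm
V = pi * 2.4^2 * 23.6 = 427.0555 cm^3

Final answer: 427.0555 cm^3


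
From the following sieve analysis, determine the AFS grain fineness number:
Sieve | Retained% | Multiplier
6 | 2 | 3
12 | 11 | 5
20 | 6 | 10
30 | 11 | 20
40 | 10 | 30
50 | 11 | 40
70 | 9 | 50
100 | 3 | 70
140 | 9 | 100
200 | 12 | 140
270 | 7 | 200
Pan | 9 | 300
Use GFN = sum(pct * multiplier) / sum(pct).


Formula: GFN = sum(pct * multiplier) / sum(pct)
sum(pct * multiplier) = 8421
sum(pct) = 100
GFN = 8421 / 100 = 84.21

Answer: 84.21


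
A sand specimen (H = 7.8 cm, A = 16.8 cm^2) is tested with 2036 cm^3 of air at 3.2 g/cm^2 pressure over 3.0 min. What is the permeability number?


Formula: Permeability Number P = (V * H) / (p * A * t)
Numerator: V * H = 2036 * 7.8 = 15880.8
Denominator: p * A * t = 3.2 * 16.8 * 3.0 = 161.28
P = 15880.8 / 161.28 = 98.4673

Answer: 98.4673


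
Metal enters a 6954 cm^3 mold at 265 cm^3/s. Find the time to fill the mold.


Formula: t_fill = V_mold / Q_flow
t = 6954 cm^3 / 265 cm^3/s = 26.2415 s

26.2415 s


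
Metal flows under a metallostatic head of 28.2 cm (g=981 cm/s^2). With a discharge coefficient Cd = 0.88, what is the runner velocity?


Formula: v = Cd * sqrt(2 * g * h)  (Torricelli with discharge coefficient)
2*g*h = 2 * 981 * 28.2 = 55328.4 cm^2/s^2
sqrt(55328.4) = 235.21990 cm/s
v = 0.88 * 235.21990 = 206.9935 cm/s

Answer: 206.9935 cm/s


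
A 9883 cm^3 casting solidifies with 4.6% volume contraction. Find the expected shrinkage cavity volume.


Formula: V_shrink = V_casting * shrinkage_pct / 100
V_shrink = 9883 cm^3 * 4.6 / 100 = 454.6180 cm^3

454.6180 cm^3


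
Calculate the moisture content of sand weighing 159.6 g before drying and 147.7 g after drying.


Formula: MC = (W_wet - W_dry) / W_wet * 100
Water mass = 159.6 - 147.7 = 11.9 g
MC = 11.9 / 159.6 * 100 = 7.4561%

7.4561%


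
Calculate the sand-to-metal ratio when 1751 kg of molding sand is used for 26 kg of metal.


Formula: Sand-to-Metal Ratio = W_sand / W_metal
Ratio = 1751 kg / 26 kg = 67.3462

67.3462


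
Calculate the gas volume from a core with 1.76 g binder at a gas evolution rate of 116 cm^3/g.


Formula: V_gas = W_binder * gas_evolution_rate
V = 1.76 g * 116 cm^3/g = 204.1600 cm^3

Final answer: 204.1600 cm^3


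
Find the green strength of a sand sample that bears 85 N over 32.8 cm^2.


Formula: Compressive Strength = Force / Area
Strength = 85 N / 32.8 cm^2 = 2.5915 N/cm^2


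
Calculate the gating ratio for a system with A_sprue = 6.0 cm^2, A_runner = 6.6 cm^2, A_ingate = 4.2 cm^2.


Sprue:Runner:Ingate = 1 : 6.6/6.0 : 4.2/6.0 = 1:1.10:0.70

Final answer: 1:1.10:0.70


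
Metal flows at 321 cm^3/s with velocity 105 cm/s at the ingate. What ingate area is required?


Formula: A_ingate = Q / v  (continuity equation)
A = 321 cm^3/s / 105 cm/s = 3.0571 cm^2

Answer: 3.0571 cm^2


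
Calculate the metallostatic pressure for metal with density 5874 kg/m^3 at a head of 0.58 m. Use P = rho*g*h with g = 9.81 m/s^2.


Formula: P = rho * g * h
rho * g = 5874 * 9.81 = 57623.94 N/m^3
P = 57623.94 * 0.58 = 33421.8852 Pa

Answer: 33421.8852 Pa


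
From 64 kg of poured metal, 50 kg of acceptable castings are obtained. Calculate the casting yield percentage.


Formula: Casting Yield = (W_good / W_total) * 100
Yield = (50 kg / 64 kg) * 100 = 78.1250%

Final answer: 78.1250%


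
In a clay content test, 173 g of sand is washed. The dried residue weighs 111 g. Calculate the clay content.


Formula: Clay% = (W_total - W_washed) / W_total * 100
Clay mass = 173 - 111 = 62 g
Clay% = 62 / 173 * 100 = 35.8382%


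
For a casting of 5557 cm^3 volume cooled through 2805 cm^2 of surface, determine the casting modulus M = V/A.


Formula: Casting Modulus M = V / A
M = 5557 cm^3 / 2805 cm^2 = 1.9811 cm


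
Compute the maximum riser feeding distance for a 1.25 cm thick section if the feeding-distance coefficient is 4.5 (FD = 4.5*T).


Formula: FD = 4.5 * T  (riser feeding-distance rule)
FD = 4.5 * 1.25 cm = 5.6250 cm

5.6250 cm


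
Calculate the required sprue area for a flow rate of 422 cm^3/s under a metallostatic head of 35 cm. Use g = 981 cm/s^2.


Formula: v = sqrt(2*g*h), A = Q/v
Velocity: v = sqrt(2 * 981 * 35) = sqrt(68670) = 262.0496 cm/s
Sprue area: A = Q / v = 422 / 262.0496 = 1.6104 cm^2

Final answer: 1.6104 cm^2


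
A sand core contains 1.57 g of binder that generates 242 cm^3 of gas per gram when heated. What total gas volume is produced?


Formula: V_gas = W_binder * gas_evolution_rate
V = 1.57 g * 242 cm^3/g = 379.9400 cm^3

Answer: 379.9400 cm^3


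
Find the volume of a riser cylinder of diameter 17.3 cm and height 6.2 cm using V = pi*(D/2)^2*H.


Formula: V = pi * (D/2)^2 * H  (cylinder volume)
Radius = D/2 = 17.3/2 = 8.65 cm
V = pi * 8.65^2 * 6.2 = 1457.3833 cm^3

1457.3833 cm^3


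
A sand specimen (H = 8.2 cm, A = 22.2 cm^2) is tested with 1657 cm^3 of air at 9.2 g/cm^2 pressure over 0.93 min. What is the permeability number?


Formula: Permeability Number P = (V * H) / (p * A * t)
Numerator: V * H = 1657 * 8.2 = 13587.4
Denominator: p * A * t = 9.2 * 22.2 * 0.93 = 189.9432
P = 13587.4 / 189.9432 = 71.5340

71.5340


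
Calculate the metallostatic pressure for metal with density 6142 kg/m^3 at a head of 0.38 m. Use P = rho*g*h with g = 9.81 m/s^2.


Formula: P = rho * g * h
rho * g = 6142 * 9.81 = 60253.02 N/m^3
P = 60253.02 * 0.38 = 22896.1476 Pa

22896.1476 Pa


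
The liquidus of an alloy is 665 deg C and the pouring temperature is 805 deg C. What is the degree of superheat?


Formula: Superheat = T_pour - T_melt
Superheat = 805 - 665 = 140 deg C

Answer: 140 deg C


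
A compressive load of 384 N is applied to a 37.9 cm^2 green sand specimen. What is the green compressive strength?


Formula: Compressive Strength = Force / Area
Strength = 384 N / 37.9 cm^2 = 10.1319 N/cm^2

10.1319 N/cm^2


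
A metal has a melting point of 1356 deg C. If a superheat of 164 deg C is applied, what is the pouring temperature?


Formula: T_pour = T_melt + Superheat
T_pour = 1356 + 164 = 1520 deg C

1520 deg C


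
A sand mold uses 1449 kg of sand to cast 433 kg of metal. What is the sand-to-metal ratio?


Formula: Sand-to-Metal Ratio = W_sand / W_metal
Ratio = 1449 kg / 433 kg = 3.3464

3.3464


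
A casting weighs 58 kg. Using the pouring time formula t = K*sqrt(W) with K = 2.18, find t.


Formula: t = K * sqrt(W)
sqrt(W) = sqrt(58) = 7.61577
t = 2.18 * 7.61577 = 16.6024 s

Answer: 16.6024 s


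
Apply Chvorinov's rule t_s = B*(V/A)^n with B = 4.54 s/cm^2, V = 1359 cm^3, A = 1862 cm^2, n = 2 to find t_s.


Formula: t_s = B * (V/A)^n  (Chvorinov's rule, n=2)
Modulus M = V/A = 1359/1862 = 0.729860 cm
M^2 = 0.729860^2 = 0.532696 cm^2
t_s = 4.54 * 0.532696 = 2.4184 s

2.4184 s


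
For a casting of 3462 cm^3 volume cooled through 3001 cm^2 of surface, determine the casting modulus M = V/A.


Formula: Casting Modulus M = V / A
M = 3462 cm^3 / 3001 cm^2 = 1.1536 cm


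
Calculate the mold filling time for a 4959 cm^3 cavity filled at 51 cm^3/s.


Formula: t_fill = V_mold / Q_flow
t = 4959 cm^3 / 51 cm^3/s = 97.2353 s

97.2353 s


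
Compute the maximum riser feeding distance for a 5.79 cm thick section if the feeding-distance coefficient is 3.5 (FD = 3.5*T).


Formula: FD = 3.5 * T  (riser feeding-distance rule)
FD = 3.5 * 5.79 cm = 20.2650 cm

20.2650 cm


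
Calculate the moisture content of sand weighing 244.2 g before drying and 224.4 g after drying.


Formula: MC = (W_wet - W_dry) / W_wet * 100
Water mass = 244.2 - 224.4 = 19.8 g
MC = 19.8 / 244.2 * 100 = 8.1081%

Final answer: 8.1081%


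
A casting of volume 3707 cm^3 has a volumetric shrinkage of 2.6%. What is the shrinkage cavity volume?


Formula: V_shrink = V_casting * shrinkage_pct / 100
V_shrink = 3707 cm^3 * 2.6 / 100 = 96.3820 cm^3

96.3820 cm^3


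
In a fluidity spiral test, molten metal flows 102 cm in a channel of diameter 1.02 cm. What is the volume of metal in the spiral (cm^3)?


Formula: V = pi * (d/2)^2 * L  (cylinder volume)
Radius = 1.02/2 = 0.51 cm
V = pi * 0.51^2 * 102 = 83.3471 cm^3

Final answer: 83.3471 cm^3


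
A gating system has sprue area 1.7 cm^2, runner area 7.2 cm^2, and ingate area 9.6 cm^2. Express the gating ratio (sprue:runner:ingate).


Sprue:Runner:Ingate = 1 : 7.2/1.7 : 9.6/1.7 = 1:4.24:5.65

1:4.24:5.65


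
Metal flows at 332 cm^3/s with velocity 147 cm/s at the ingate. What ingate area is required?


Formula: A_ingate = Q / v  (continuity equation)
A = 332 cm^3/s / 147 cm/s = 2.2585 cm^2

Final answer: 2.2585 cm^2


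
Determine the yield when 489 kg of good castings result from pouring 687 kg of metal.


Formula: Casting Yield = (W_good / W_total) * 100
Yield = (489 kg / 687 kg) * 100 = 71.1790%


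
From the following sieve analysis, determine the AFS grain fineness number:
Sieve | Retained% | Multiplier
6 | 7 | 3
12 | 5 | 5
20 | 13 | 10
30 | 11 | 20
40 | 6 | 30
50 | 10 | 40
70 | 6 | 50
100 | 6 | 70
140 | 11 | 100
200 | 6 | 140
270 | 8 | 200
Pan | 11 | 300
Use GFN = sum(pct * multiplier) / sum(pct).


Formula: GFN = sum(pct * multiplier) / sum(pct)
sum(pct * multiplier) = 8536
sum(pct) = 100
GFN = 8536 / 100 = 85.36

85.36


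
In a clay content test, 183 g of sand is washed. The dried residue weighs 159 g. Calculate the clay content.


Formula: Clay% = (W_total - W_washed) / W_total * 100
Clay mass = 183 - 159 = 24 g
Clay% = 24 / 183 * 100 = 13.1148%

13.1148%


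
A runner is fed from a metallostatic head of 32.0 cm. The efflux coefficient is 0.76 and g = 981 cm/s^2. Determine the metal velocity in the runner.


Formula: v = Cd * sqrt(2 * g * h)  (Torricelli with discharge coefficient)
2*g*h = 2 * 981 * 32.0 = 62784.0 cm^2/s^2
sqrt(62784.0) = 250.56736 cm/s
v = 0.76 * 250.56736 = 190.4312 cm/s

Answer: 190.4312 cm/s


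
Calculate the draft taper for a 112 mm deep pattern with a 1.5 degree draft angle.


Formula: taper = depth * tan(draft_angle)
tan(1.5 deg) = 0.0261859
taper = 112 mm * 0.0261859 = 2.9328 mm

Answer: 2.9328 mm


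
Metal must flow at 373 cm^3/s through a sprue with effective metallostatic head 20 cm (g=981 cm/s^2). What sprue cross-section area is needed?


Formula: v = sqrt(2*g*h), A = Q/v
Velocity: v = sqrt(2 * 981 * 20) = sqrt(39240) = 198.0909 cm/s
Sprue area: A = Q / v = 373 / 198.0909 = 1.8830 cm^2

1.8830 cm^2


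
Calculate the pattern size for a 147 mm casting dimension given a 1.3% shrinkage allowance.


Formula: L_pattern = L_casting * (1 + shrinkage_rate/100)
Shrinkage factor = 1 + 1.3/100 = 1.013
L_pattern = 147 mm * 1.013 = 148.9110 mm

148.9110 mm


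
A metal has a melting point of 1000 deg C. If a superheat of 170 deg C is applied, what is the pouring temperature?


Formula: T_pour = T_melt + Superheat
T_pour = 1000 + 170 = 1170 deg C


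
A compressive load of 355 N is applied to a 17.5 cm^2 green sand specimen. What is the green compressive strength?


Formula: Compressive Strength = Force / Area
Strength = 355 N / 17.5 cm^2 = 20.2857 N/cm^2

Final answer: 20.2857 N/cm^2


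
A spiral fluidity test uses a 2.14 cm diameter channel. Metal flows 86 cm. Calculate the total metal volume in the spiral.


Formula: V = pi * (d/2)^2 * L  (cylinder volume)
Radius = 2.14/2 = 1.07 cm
V = pi * 1.07^2 * 86 = 309.3256 cm^3

309.3256 cm^3


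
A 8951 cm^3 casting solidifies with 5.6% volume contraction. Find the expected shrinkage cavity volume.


Formula: V_shrink = V_casting * shrinkage_pct / 100
V_shrink = 8951 cm^3 * 5.6 / 100 = 501.2560 cm^3

Answer: 501.2560 cm^3


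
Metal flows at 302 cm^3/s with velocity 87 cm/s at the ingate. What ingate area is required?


Formula: A_ingate = Q / v  (continuity equation)
A = 302 cm^3/s / 87 cm/s = 3.4713 cm^2

Answer: 3.4713 cm^2


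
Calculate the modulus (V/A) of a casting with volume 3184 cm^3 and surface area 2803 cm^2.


Formula: Casting Modulus M = V / A
M = 3184 cm^3 / 2803 cm^2 = 1.1359 cm

Final answer: 1.1359 cm


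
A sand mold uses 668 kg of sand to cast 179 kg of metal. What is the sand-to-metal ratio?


Formula: Sand-to-Metal Ratio = W_sand / W_metal
Ratio = 668 kg / 179 kg = 3.7318


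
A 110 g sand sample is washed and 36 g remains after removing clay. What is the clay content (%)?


Formula: Clay% = (W_total - W_washed) / W_total * 100
Clay mass = 110 - 36 = 74 g
Clay% = 74 / 110 * 100 = 67.2727%

67.2727%


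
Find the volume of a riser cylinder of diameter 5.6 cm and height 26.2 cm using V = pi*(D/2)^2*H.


Formula: V = pi * (D/2)^2 * H  (cylinder volume)
Radius = D/2 = 5.6/2 = 2.8 cm
V = pi * 2.8^2 * 26.2 = 645.3083 cm^3


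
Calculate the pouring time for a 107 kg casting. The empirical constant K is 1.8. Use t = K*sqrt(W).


Formula: t = K * sqrt(W)
sqrt(W) = sqrt(107) = 10.34408
t = 1.8 * 10.34408 = 18.6193 s

Answer: 18.6193 s


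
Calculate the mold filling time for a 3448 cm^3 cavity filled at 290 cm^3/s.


Formula: t_fill = V_mold / Q_flow
t = 3448 cm^3 / 290 cm^3/s = 11.8897 s

11.8897 s


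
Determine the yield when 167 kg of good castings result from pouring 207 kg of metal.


Formula: Casting Yield = (W_good / W_total) * 100
Yield = (167 kg / 207 kg) * 100 = 80.6763%

Final answer: 80.6763%


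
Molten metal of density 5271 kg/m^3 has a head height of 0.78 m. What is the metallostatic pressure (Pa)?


Formula: P = rho * g * h
rho * g = 5271 * 9.81 = 51708.51 N/m^3
P = 51708.51 * 0.78 = 40332.6378 Pa

40332.6378 Pa


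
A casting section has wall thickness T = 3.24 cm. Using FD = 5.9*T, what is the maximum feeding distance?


Formula: FD = 5.9 * T  (riser feeding-distance rule)
FD = 5.9 * 3.24 cm = 19.1160 cm

19.1160 cm


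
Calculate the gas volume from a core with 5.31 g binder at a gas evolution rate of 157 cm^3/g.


Formula: V_gas = W_binder * gas_evolution_rate
V = 5.31 g * 157 cm^3/g = 833.6700 cm^3

Final answer: 833.6700 cm^3


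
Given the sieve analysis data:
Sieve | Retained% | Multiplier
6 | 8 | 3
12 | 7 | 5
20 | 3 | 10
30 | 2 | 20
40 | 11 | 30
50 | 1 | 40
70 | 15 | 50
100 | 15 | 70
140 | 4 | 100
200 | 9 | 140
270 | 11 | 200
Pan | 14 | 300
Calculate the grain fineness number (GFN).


Formula: GFN = sum(pct * multiplier) / sum(pct)
sum(pct * multiplier) = 10359
sum(pct) = 100
GFN = 10359 / 100 = 103.59


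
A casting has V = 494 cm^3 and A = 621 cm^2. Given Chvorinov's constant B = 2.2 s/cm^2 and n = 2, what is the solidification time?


Formula: t_s = B * (V/A)^n  (Chvorinov's rule, n=2)
Modulus M = V/A = 494/621 = 0.795491 cm
M^2 = 0.795491^2 = 0.632806 cm^2
t_s = 2.2 * 0.632806 = 1.3922 s

Answer: 1.3922 s


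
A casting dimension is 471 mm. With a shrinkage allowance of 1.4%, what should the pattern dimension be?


Formula: L_pattern = L_casting * (1 + shrinkage_rate/100)
Shrinkage factor = 1 + 1.4/100 = 1.014
L_pattern = 471 mm * 1.014 = 477.5940 mm

Final answer: 477.5940 mm


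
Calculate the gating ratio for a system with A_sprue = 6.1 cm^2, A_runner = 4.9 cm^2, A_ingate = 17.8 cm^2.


Sprue:Runner:Ingate = 1 : 4.9/6.1 : 17.8/6.1 = 1:0.80:2.92

1:0.80:2.92


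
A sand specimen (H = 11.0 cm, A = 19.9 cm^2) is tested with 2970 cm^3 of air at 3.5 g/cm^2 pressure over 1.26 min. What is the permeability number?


Formula: Permeability Number P = (V * H) / (p * A * t)
Numerator: V * H = 2970 * 11.0 = 32670.0
Denominator: p * A * t = 3.5 * 19.9 * 1.26 = 87.759
P = 32670.0 / 87.759 = 372.2695

372.2695


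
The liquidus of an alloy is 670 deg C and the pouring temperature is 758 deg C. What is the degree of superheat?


Formula: Superheat = T_pour - T_melt
Superheat = 758 - 670 = 88 deg C

88 deg C


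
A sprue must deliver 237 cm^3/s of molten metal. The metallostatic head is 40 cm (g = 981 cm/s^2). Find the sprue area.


Formula: v = sqrt(2*g*h), A = Q/v
Velocity: v = sqrt(2 * 981 * 40) = sqrt(78480) = 280.1428 cm/s
Sprue area: A = Q / v = 237 / 280.1428 = 0.8460 cm^2


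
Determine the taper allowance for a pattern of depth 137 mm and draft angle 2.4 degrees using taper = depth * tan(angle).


Formula: taper = depth * tan(draft_angle)
tan(2.4 deg) = 0.0419124
taper = 137 mm * 0.0419124 = 5.7420 mm


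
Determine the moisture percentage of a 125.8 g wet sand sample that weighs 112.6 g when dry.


Formula: MC = (W_wet - W_dry) / W_wet * 100
Water mass = 125.8 - 112.6 = 13.2 g
MC = 13.2 / 125.8 * 100 = 10.4928%


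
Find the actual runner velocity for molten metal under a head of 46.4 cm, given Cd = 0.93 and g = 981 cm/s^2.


Formula: v = Cd * sqrt(2 * g * h)  (Torricelli with discharge coefficient)
2*g*h = 2 * 981 * 46.4 = 91036.8 cm^2/s^2
sqrt(91036.8) = 301.72305 cm/s
v = 0.93 * 301.72305 = 280.6024 cm/s

Final answer: 280.6024 cm/s


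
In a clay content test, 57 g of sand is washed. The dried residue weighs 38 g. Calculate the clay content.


Formula: Clay% = (W_total - W_washed) / W_total * 100
Clay mass = 57 - 38 = 19 g
Clay% = 19 / 57 * 100 = 33.3333%

Final answer: 33.3333%


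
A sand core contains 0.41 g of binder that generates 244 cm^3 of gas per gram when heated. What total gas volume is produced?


Formula: V_gas = W_binder * gas_evolution_rate
V = 0.41 g * 244 cm^3/g = 100.0400 cm^3


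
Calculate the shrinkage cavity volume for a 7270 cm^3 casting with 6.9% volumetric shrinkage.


Formula: V_shrink = V_casting * shrinkage_pct / 100
V_shrink = 7270 cm^3 * 6.9 / 100 = 501.6300 cm^3

501.6300 cm^3


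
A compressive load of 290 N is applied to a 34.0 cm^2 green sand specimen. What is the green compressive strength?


Formula: Compressive Strength = Force / Area
Strength = 290 N / 34.0 cm^2 = 8.5294 N/cm^2

Answer: 8.5294 N/cm^2


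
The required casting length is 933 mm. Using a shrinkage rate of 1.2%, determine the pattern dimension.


Formula: L_pattern = L_casting * (1 + shrinkage_rate/100)
Shrinkage factor = 1 + 1.2/100 = 1.012
L_pattern = 933 mm * 1.012 = 944.1960 mm

Answer: 944.1960 mm


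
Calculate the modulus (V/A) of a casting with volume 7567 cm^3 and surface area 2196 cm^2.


Formula: Casting Modulus M = V / A
M = 7567 cm^3 / 2196 cm^2 = 3.4458 cm

Final answer: 3.4458 cm


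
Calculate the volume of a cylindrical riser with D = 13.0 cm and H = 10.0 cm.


Formula: V = pi * (D/2)^2 * H  (cylinder volume)
Radius = D/2 = 13.0/2 = 6.5 cm
V = pi * 6.5^2 * 10.0 = 1327.3229 cm^3

Final answer: 1327.3229 cm^3


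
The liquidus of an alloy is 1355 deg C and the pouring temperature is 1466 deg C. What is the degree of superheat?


Formula: Superheat = T_pour - T_melt
Superheat = 1466 - 1355 = 111 deg C

Final answer: 111 deg C


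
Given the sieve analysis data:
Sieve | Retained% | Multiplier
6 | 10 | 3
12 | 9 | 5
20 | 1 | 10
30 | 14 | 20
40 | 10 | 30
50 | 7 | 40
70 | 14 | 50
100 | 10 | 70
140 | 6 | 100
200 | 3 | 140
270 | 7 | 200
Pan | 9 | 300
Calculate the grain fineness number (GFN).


Formula: GFN = sum(pct * multiplier) / sum(pct)
sum(pct * multiplier) = 7465
sum(pct) = 100
GFN = 7465 / 100 = 74.65

Final answer: 74.65


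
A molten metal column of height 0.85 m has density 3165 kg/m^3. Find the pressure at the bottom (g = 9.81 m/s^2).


Formula: P = rho * g * h
rho * g = 3165 * 9.81 = 31048.65 N/m^3
P = 31048.65 * 0.85 = 26391.3525 Pa


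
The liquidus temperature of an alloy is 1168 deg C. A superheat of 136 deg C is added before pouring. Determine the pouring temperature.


Formula: T_pour = T_melt + Superheat
T_pour = 1168 + 136 = 1304 deg C


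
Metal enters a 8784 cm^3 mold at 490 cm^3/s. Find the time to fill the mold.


Formula: t_fill = V_mold / Q_flow
t = 8784 cm^3 / 490 cm^3/s = 17.9265 s

17.9265 s


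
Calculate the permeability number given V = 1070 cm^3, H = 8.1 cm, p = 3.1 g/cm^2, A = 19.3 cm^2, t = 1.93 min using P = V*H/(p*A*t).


Formula: Permeability Number P = (V * H) / (p * A * t)
Numerator: V * H = 1070 * 8.1 = 8667.0
Denominator: p * A * t = 3.1 * 19.3 * 1.93 = 115.4719
P = 8667.0 / 115.4719 = 75.0572


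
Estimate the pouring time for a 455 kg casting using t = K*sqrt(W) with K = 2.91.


Formula: t = K * sqrt(W)
sqrt(W) = sqrt(455) = 21.33073
t = 2.91 * 21.33073 = 62.0724 s

Final answer: 62.0724 s


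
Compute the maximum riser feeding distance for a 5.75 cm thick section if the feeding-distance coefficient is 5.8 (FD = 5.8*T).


Formula: FD = 5.8 * T  (riser feeding-distance rule)
FD = 5.8 * 5.75 cm = 33.3500 cm

Answer: 33.3500 cm


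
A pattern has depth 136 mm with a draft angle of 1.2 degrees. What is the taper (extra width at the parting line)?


Formula: taper = depth * tan(draft_angle)
tan(1.2 deg) = 0.0209470
taper = 136 mm * 0.0209470 = 2.8488 mm

Final answer: 2.8488 mm


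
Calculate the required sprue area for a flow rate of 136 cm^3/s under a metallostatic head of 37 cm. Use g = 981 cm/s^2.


Formula: v = sqrt(2*g*h), A = Q/v
Velocity: v = sqrt(2 * 981 * 37) = sqrt(72594) = 269.4327 cm/s
Sprue area: A = Q / v = 136 / 269.4327 = 0.5048 cm^2

Answer: 0.5048 cm^2


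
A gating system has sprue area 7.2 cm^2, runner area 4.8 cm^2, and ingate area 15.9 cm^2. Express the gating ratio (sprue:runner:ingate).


Sprue:Runner:Ingate = 1 : 4.8/7.2 : 15.9/7.2 = 1:0.67:2.21

Final answer: 1:0.67:2.21


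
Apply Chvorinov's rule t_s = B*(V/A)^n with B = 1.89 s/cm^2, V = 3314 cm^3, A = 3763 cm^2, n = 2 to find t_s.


Formula: t_s = B * (V/A)^n  (Chvorinov's rule, n=2)
Modulus M = V/A = 3314/3763 = 0.880680 cm
M^2 = 0.880680^2 = 0.775597 cm^2
t_s = 1.89 * 0.775597 = 1.4659 s

Final answer: 1.4659 s


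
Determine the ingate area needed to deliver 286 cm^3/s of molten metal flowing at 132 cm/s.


Formula: A_ingate = Q / v  (continuity equation)
A = 286 cm^3/s / 132 cm/s = 2.1667 cm^2


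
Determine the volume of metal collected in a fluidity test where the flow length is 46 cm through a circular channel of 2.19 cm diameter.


Formula: V = pi * (d/2)^2 * L  (cylinder volume)
Radius = 2.19/2 = 1.095 cm
V = pi * 1.095^2 * 46 = 173.2750 cm^3

173.2750 cm^3


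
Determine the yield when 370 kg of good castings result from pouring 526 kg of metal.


Formula: Casting Yield = (W_good / W_total) * 100
Yield = (370 kg / 526 kg) * 100 = 70.3422%


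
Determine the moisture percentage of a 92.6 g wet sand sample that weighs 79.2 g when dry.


Formula: MC = (W_wet - W_dry) / W_wet * 100
Water mass = 92.6 - 79.2 = 13.4 g
MC = 13.4 / 92.6 * 100 = 14.4708%

Final answer: 14.4708%


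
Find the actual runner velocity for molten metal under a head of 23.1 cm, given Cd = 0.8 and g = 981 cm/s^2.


Formula: v = Cd * sqrt(2 * g * h)  (Torricelli with discharge coefficient)
2*g*h = 2 * 981 * 23.1 = 45322.2 cm^2/s^2
sqrt(45322.2) = 212.89011 cm/s
v = 0.8 * 212.89011 = 170.3121 cm/s

Final answer: 170.3121 cm/s


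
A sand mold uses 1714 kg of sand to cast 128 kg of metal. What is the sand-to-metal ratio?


Formula: Sand-to-Metal Ratio = W_sand / W_metal
Ratio = 1714 kg / 128 kg = 13.3906

Answer: 13.3906


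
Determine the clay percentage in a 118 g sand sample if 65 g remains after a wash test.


Formula: Clay% = (W_total - W_washed) / W_total * 100
Clay mass = 118 - 65 = 53 g
Clay% = 53 / 118 * 100 = 44.9153%

Final answer: 44.9153%
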